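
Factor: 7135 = 5^1*1427^1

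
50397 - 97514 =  - 47117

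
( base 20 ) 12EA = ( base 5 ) 242330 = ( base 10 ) 9090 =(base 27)CCI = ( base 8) 21602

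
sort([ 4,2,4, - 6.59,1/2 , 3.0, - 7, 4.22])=[ - 7, - 6.59, 1/2,2, 3.0, 4,4, 4.22]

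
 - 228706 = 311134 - 539840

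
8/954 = 4/477 = 0.01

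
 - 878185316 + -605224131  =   - 1483409447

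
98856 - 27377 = 71479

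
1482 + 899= 2381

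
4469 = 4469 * 1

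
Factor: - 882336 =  - 2^5*3^1*7^1*13^1*101^1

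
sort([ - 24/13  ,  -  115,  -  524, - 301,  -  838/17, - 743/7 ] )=[ - 524,  -  301 , - 115,-743/7, - 838/17,-24/13] 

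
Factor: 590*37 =21830 = 2^1*5^1*37^1*59^1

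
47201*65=3068065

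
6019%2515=989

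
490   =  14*35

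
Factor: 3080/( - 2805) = -56/51 = - 2^3*3^( - 1 )*7^1 * 17^( - 1)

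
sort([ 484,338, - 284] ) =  [-284,338,484 ] 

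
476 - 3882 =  - 3406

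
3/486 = 1/162 = 0.01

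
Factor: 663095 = 5^1*132619^1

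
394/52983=394/52983 = 0.01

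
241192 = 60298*4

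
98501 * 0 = 0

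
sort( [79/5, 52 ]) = [79/5,52] 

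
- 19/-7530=19/7530 = 0.00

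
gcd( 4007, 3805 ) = 1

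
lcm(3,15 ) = 15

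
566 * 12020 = 6803320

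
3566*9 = 32094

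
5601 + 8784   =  14385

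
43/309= 43/309 = 0.14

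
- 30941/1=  - 30941 = - 30941.00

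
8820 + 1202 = 10022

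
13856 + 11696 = 25552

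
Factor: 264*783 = 206712 = 2^3*3^4*11^1*29^1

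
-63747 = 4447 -68194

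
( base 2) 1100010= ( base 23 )46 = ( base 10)98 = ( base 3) 10122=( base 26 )3K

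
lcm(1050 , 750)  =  5250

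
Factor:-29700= - 2^2*3^3*5^2*11^1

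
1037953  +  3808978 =4846931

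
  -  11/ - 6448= 11/6448 = 0.00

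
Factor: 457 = 457^1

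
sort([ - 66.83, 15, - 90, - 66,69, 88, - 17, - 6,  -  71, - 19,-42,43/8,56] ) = [-90, - 71,-66.83, - 66, - 42,- 19, -17, - 6,43/8,  15, 56,69, 88] 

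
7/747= 7/747  =  0.01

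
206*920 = 189520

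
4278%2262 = 2016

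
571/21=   27 + 4/21= 27.19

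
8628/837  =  10+86/279 = 10.31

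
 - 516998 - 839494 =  - 1356492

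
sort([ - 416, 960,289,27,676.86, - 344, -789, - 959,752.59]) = [ -959,-789, - 416,  -  344,27, 289, 676.86,752.59, 960]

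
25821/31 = 832 + 29/31 =832.94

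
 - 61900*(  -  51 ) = 3156900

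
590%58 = 10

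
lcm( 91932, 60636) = 2849892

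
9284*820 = 7612880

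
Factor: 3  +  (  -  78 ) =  - 3^1*5^2 = -  75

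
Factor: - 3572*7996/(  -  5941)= 2^4*13^( - 1)*19^1  *47^1*457^(-1)*1999^1 = 28561712/5941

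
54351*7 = 380457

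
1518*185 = 280830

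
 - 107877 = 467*( - 231 )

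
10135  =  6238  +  3897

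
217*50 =10850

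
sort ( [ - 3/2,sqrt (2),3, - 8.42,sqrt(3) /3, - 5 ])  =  [-8.42,  -  5, - 3/2,sqrt( 3)/3 , sqrt ( 2) , 3]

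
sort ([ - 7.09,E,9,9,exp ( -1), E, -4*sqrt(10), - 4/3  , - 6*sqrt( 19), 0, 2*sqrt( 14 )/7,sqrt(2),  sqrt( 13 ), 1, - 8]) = [ -6*sqrt (19), -4*sqrt(10), - 8, - 7.09, - 4/3,0,exp (  -  1), 1,2 * sqrt(14 ) /7,sqrt(2),  E,E,sqrt( 13),9,9 ]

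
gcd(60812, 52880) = 2644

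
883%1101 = 883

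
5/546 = 5/546 = 0.01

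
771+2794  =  3565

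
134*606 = 81204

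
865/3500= 173/700   =  0.25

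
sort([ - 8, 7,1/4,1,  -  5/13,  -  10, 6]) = [-10,-8, - 5/13, 1/4 , 1,6, 7]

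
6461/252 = 25 + 23/36 = 25.64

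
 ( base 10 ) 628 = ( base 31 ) k8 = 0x274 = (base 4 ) 21310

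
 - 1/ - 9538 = 1/9538 = 0.00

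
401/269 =401/269 = 1.49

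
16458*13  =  213954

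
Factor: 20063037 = 3^1 * 113^1*59183^1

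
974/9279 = 974/9279=0.10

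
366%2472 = 366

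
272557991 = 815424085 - 542866094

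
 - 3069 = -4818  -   - 1749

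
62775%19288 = 4911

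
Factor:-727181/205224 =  -2^( - 3 )* 3^( - 1 ) * 7^1 * 13^1*17^( - 1 )*61^1*131^1* 503^(  -  1)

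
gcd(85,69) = 1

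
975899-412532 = 563367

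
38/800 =19/400 = 0.05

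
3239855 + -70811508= - 67571653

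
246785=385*641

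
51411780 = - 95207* ( - 540)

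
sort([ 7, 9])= [ 7, 9 ] 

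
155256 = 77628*2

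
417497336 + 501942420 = 919439756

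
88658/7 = 12665 + 3/7 = 12665.43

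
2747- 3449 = -702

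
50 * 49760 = 2488000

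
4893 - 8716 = - 3823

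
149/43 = 3+20/43 = 3.47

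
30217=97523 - 67306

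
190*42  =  7980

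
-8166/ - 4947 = 2722/1649  =  1.65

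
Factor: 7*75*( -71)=-37275 =-3^1*5^2*7^1 * 71^1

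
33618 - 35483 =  - 1865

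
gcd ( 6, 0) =6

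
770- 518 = 252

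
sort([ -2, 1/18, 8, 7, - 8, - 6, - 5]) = [ - 8, - 6,  -  5, -2  ,  1/18,7,8 ] 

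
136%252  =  136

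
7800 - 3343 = 4457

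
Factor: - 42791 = - 7^1 * 6113^1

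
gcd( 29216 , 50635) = 1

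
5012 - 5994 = -982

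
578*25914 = 14978292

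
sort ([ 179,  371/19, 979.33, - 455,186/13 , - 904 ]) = [ - 904, - 455, 186/13, 371/19, 179, 979.33 ]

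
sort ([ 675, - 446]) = [ - 446,675 ]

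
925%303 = 16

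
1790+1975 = 3765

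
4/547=4/547  =  0.01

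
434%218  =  216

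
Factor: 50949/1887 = 3^3=27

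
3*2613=7839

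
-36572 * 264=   -  9655008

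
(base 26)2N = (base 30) 2F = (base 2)1001011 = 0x4B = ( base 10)75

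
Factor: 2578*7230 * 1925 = 2^2 * 3^1 * 5^3*7^1*11^1 * 241^1* 1289^1 = 35879959500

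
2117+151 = 2268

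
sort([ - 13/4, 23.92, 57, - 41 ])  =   [ - 41, - 13/4, 23.92,57]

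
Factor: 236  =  2^2 * 59^1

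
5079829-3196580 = 1883249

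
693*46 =31878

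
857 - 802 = 55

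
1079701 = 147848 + 931853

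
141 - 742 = -601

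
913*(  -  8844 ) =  - 8074572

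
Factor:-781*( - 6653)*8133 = 3^1 * 11^1 * 71^1*2711^1  *6653^1 =42259011069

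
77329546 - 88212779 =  - 10883233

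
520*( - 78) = - 40560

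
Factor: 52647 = 3^1*7^1*23^1*109^1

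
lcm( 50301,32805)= 754515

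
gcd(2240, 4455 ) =5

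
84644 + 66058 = 150702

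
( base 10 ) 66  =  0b1000010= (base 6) 150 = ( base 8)102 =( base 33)20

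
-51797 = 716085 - 767882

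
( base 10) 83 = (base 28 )2R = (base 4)1103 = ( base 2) 1010011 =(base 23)3e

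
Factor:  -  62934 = -2^1*3^1*17^1  *617^1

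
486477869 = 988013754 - 501535885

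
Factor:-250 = - 2^1*5^3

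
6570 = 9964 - 3394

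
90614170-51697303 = 38916867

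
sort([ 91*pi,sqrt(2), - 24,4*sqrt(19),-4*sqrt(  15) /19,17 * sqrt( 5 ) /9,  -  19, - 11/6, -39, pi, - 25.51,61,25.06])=[ - 39,-25.51,  -  24 ,-19, -11/6 , - 4*sqrt( 15 )/19 , sqrt(2 ),pi,17*sqrt( 5)/9, 4 * sqrt(19),25.06,61,  91* pi]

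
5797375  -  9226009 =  - 3428634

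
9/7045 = 9/7045=0.00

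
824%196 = 40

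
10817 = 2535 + 8282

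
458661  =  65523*7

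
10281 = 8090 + 2191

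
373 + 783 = 1156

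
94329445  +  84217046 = 178546491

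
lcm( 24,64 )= 192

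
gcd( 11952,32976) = 144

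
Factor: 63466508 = 2^2*7^1*17^1*151^1*883^1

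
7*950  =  6650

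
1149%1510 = 1149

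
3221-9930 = - 6709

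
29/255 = 29/255  =  0.11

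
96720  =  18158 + 78562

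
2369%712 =233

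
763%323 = 117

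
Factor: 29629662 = 2^1*3^1 * 4938277^1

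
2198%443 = 426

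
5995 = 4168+1827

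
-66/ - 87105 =22/29035 =0.00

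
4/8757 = 4/8757 = 0.00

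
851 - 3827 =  - 2976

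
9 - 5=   4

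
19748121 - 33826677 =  - 14078556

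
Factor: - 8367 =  - 3^1*2789^1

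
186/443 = 186/443 = 0.42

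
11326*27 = 305802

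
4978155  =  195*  25529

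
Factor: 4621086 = 2^1 * 3^2*149^1*1723^1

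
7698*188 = 1447224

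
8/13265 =8/13265 = 0.00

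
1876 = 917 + 959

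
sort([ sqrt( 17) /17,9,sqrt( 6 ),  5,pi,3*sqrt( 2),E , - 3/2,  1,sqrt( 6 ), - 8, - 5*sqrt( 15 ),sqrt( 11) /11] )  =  [ - 5*sqrt(15), - 8, - 3/2,sqrt( 17) /17,sqrt( 11)/11,1,sqrt(6),sqrt( 6 ),E,pi,3*sqrt( 2), 5,9] 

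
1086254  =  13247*82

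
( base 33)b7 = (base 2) 101110010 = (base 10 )370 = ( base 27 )dj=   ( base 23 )g2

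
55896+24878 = 80774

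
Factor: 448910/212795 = 2^1*7^1*11^1 * 73^( - 1 )  =  154/73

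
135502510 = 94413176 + 41089334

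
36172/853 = 42 + 346/853 = 42.41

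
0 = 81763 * 0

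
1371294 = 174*7881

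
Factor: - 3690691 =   -  3690691^1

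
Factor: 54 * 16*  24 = 20736  =  2^8*3^4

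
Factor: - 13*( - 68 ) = 884=2^2 * 13^1*17^1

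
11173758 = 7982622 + 3191136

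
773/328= 773/328 = 2.36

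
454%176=102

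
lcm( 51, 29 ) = 1479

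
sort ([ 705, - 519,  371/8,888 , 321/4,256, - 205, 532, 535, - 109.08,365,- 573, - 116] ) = [ - 573, - 519, - 205, - 116, - 109.08, 371/8, 321/4,256,365,532, 535,705,888]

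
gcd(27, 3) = 3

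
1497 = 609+888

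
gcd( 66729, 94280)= 1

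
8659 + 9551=18210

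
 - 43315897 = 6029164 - 49345061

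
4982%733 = 584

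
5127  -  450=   4677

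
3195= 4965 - 1770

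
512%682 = 512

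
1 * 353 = 353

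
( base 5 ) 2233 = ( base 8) 476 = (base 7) 633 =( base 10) 318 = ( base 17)11c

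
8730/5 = 1746 = 1746.00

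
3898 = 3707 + 191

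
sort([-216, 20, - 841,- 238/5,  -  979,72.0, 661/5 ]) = [ - 979,-841, - 216, - 238/5, 20, 72.0, 661/5 ] 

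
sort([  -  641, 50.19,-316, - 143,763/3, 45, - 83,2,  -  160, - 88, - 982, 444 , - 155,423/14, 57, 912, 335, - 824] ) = [ - 982, - 824,-641, - 316, - 160, - 155, - 143, - 88, - 83, 2, 423/14, 45, 50.19,57,763/3, 335, 444, 912] 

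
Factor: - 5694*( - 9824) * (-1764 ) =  - 98674377984 = -  2^8*3^3 *7^2*13^1 * 73^1*307^1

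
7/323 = 7/323 = 0.02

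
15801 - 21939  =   - 6138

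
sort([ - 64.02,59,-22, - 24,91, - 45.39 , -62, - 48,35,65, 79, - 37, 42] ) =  [-64.02, - 62, - 48,  -  45.39, - 37, - 24,  -  22, 35, 42,59, 65,79, 91]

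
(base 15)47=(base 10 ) 67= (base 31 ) 25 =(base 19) 3a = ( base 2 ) 1000011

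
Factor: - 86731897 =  - 7^1 * 2713^1*4567^1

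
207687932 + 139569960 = 347257892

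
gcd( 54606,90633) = 3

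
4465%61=12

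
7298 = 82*89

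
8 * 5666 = 45328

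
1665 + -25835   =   - 24170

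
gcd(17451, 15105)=3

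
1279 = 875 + 404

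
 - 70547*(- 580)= 40917260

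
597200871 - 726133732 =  - 128932861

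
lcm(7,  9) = 63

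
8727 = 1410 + 7317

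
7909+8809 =16718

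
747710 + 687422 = 1435132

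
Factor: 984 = 2^3*3^1 * 41^1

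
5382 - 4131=1251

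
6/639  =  2/213 = 0.01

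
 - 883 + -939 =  - 1822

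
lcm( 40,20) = 40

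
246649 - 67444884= -67198235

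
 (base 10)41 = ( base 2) 101001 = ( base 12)35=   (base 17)27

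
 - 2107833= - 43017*49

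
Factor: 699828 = 2^2*3^1*29^1*2011^1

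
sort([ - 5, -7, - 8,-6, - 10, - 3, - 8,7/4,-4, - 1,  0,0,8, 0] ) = [ - 10, - 8, - 8, - 7 , - 6, - 5, - 4, - 3, - 1,  0, 0 , 0,7/4 , 8]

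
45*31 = 1395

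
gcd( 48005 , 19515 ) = 5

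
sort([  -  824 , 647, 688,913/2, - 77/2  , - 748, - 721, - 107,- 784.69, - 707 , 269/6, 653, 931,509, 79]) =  [ - 824,-784.69,-748,-721,  -  707 ,  -  107, - 77/2, 269/6, 79, 913/2, 509, 647,653, 688, 931]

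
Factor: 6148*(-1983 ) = - 12191484 = -  2^2  *  3^1 * 29^1*53^1*661^1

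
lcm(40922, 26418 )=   2087022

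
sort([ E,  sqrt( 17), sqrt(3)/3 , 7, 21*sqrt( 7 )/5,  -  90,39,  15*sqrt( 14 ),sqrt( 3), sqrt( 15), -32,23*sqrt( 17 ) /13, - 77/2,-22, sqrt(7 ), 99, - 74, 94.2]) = [-90,-74 ,-77/2, - 32, - 22 , sqrt( 3) /3,sqrt( 3),sqrt(7) , E, sqrt ( 15),sqrt( 17)  ,  7, 23*sqrt( 17)/13,21*sqrt ( 7 )/5, 39,  15*sqrt( 14 ),  94.2,  99]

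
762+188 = 950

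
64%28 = 8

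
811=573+238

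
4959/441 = 551/49 = 11.24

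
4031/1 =4031= 4031.00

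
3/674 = 3/674 = 0.00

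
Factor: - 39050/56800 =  - 11/16  =  - 2^( - 4 )*11^1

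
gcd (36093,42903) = 681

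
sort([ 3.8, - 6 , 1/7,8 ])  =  [ - 6 , 1/7,3.8,8 ] 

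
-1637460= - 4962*330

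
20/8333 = 20/8333=0.00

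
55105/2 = 27552+ 1/2 = 27552.50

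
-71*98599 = -7000529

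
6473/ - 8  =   - 810 + 7/8 = - 809.12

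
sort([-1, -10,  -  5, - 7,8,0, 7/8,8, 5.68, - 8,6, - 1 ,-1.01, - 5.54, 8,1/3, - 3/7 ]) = [ - 10, - 8, - 7, - 5.54, - 5,  -  1.01,-1, - 1  , - 3/7,0,1/3,7/8, 5.68,6,8, 8,8 ]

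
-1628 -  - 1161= -467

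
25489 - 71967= - 46478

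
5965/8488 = 5965/8488 = 0.70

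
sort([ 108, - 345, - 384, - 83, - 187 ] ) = [ - 384, - 345, - 187, - 83, 108]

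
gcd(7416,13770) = 18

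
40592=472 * 86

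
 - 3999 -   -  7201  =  3202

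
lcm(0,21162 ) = 0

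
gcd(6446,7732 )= 2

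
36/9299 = 36/9299=0.00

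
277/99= 277/99  =  2.80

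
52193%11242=7225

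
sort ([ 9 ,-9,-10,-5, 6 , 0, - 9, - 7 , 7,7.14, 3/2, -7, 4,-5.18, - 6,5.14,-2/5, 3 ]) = [-10,-9, - 9,-7 , - 7,-6, - 5.18, - 5, - 2/5,0,3/2,3, 4, 5.14, 6,7,7.14, 9]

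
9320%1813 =255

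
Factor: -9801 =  - 3^4*11^2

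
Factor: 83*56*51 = 237048  =  2^3*3^1*7^1 *17^1*83^1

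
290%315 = 290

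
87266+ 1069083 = 1156349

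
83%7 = 6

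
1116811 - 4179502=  - 3062691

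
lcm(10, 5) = 10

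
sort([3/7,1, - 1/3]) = [ - 1/3,3/7,1 ] 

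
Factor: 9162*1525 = 2^1 * 3^2*5^2*61^1*509^1 = 13972050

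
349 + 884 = 1233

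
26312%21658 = 4654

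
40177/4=40177/4 = 10044.25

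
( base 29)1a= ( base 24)1F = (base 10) 39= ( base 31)18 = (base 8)47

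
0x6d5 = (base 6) 12033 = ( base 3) 2101210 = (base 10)1749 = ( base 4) 123111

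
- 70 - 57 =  - 127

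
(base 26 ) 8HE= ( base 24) A48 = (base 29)6s6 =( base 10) 5864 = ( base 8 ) 13350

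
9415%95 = 10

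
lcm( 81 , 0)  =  0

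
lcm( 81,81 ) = 81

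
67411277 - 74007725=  - 6596448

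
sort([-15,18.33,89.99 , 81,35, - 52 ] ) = [-52, -15,18.33,35,81,89.99] 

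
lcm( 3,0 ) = 0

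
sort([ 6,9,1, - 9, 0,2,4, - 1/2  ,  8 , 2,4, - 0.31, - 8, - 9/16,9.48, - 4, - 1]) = [ - 9,-8, - 4, - 1, - 9/16,  -  1/2, - 0.31, 0,1, 2,2, 4, 4,6, 8,  9, 9.48]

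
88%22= 0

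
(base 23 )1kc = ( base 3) 1101002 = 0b1111101001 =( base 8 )1751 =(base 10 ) 1001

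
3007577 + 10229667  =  13237244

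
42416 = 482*88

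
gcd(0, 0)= 0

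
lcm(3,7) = 21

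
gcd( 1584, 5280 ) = 528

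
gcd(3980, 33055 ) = 5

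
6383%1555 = 163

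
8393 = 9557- 1164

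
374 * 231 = 86394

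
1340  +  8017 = 9357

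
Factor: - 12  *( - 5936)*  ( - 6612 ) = -2^8 *3^2* 7^1*19^1*29^1* 53^1 = - 470985984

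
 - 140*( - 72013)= 10081820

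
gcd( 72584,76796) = 4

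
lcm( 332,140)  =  11620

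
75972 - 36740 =39232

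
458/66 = 229/33 = 6.94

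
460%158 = 144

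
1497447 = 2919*513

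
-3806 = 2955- 6761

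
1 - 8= - 7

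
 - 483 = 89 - 572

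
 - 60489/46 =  - 1315 + 1/46 =- 1314.98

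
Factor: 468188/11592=727/18  =  2^( - 1)*3^( - 2)*727^1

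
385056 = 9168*42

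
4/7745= 4/7745 = 0.00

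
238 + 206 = 444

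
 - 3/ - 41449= 3/41449 = 0.00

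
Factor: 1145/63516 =2^( - 2) * 3^( - 1)*5^1*67^( - 1 )*79^ (-1 ) *229^1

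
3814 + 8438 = 12252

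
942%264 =150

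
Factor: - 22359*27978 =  - 2^1*3^2*29^1*257^1*4663^1 = - 625560102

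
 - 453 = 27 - 480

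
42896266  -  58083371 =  - 15187105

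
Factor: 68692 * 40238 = 2^3*11^1 * 13^1*31^1*59^1* 1321^1 = 2764028696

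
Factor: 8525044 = 2^2*11^1*193751^1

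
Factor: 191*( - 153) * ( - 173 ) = 5055579 = 3^2*17^1* 173^1*191^1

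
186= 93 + 93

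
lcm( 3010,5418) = 27090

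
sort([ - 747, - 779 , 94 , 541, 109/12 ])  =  [-779 , - 747,  109/12, 94, 541]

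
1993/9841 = 1993/9841  =  0.20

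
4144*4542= 18822048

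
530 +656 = 1186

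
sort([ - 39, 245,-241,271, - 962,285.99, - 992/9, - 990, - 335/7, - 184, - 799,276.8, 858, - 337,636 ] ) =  [ - 990, - 962, - 799, - 337, - 241, - 184, - 992/9, - 335/7, - 39,245, 271,276.8, 285.99,636,858]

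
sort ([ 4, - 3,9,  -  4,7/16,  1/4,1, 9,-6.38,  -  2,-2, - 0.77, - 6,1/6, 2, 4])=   [ - 6.38,-6, -4,  -  3 , - 2,-2, - 0.77,1/6,1/4,7/16,1, 2,4,4,9,9] 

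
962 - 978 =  - 16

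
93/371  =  93/371= 0.25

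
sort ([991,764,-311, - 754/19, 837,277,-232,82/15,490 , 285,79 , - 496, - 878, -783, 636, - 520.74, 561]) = [ - 878, -783, - 520.74, - 496, - 311,-232, - 754/19,82/15, 79,277, 285, 490,561,636,764,837,991] 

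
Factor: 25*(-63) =-1575 = - 3^2*5^2*7^1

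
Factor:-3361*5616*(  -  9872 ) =2^8*3^3*13^1*617^1 * 3361^1 = 186337711872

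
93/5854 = 93/5854 = 0.02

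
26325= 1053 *25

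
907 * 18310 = 16607170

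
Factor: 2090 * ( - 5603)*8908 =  - 2^3 * 5^1*11^1*13^1*17^1*19^1*131^1 * 431^1 = - 104315085160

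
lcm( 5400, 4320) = 21600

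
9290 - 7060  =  2230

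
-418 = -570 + 152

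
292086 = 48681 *6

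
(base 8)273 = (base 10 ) 187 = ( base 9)227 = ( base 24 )7j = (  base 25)7c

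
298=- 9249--9547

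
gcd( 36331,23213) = 1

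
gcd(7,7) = 7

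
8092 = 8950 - 858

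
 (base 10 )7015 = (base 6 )52251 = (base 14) 27B1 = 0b1101101100111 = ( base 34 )62B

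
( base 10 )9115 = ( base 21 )ke1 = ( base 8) 21633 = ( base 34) 7U3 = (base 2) 10001110011011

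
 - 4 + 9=5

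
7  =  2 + 5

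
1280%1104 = 176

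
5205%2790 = 2415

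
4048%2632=1416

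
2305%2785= 2305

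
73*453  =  33069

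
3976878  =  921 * 4318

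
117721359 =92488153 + 25233206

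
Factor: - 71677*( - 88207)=7^1*229^1*313^1*12601^1 = 6322413139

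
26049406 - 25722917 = 326489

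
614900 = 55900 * 11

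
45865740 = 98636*465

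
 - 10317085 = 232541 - 10549626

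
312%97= 21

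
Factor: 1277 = 1277^1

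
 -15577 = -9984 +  - 5593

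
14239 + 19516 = 33755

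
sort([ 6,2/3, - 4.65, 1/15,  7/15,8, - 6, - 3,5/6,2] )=[ - 6 ,  -  4.65, - 3,1/15,7/15,  2/3,5/6, 2,6,8 ] 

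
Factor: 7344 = 2^4*3^3 * 17^1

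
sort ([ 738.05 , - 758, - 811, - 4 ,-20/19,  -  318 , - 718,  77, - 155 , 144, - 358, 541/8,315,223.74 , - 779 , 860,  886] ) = [ - 811 , - 779, - 758 , - 718, - 358,-318, - 155, - 4, - 20/19  ,  541/8, 77, 144,223.74, 315, 738.05, 860,  886]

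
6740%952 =76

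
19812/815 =19812/815 =24.31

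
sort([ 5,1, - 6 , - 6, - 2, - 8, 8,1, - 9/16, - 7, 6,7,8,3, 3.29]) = [ - 8,- 7,- 6,-6, - 2, - 9/16,1,1,3 , 3.29,  5,6,  7, 8, 8 ] 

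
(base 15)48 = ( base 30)28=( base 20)38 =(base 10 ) 68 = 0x44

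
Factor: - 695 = -5^1*139^1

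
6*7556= 45336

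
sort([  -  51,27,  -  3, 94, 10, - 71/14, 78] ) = [- 51, - 71/14,-3 , 10,  27,78,94 ]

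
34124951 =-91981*( - 371)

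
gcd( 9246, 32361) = 4623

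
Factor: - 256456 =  - 2^3*32057^1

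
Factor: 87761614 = 2^1*107^1*397^1*1033^1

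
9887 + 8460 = 18347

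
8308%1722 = 1420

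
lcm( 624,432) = 5616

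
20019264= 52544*381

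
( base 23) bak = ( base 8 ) 13665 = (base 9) 8283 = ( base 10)6069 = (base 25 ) 9HJ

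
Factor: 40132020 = 2^2*3^1*5^1*668867^1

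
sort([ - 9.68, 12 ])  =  [ - 9.68, 12] 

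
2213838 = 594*3727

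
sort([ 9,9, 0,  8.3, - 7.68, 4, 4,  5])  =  [ - 7.68 , 0,  4,4, 5, 8.3,9,  9 ]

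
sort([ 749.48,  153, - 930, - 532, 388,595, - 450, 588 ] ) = [ - 930,- 532, - 450,153, 388,588,595, 749.48]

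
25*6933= 173325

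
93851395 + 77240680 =171092075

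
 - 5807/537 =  - 5807/537 = - 10.81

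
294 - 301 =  - 7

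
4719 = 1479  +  3240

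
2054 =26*79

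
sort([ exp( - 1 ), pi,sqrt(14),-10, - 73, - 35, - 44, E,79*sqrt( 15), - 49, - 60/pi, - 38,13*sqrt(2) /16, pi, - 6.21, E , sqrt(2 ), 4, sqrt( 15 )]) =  [-73, - 49, - 44, - 38 , - 35, - 60/pi  , - 10, - 6.21, exp( - 1),13*sqrt(2 ) /16,sqrt(2 ),E,E,  pi,pi, sqrt(14), sqrt(15), 4, 79*sqrt(15 ) ] 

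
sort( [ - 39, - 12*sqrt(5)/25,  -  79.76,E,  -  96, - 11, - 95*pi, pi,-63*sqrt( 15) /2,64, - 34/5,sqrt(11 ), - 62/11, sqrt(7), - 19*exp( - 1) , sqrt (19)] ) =[ - 95*pi, - 63*sqrt ( 15 )/2,  -  96, - 79.76, - 39,-11,-19*exp( - 1 ), - 34/5, - 62/11, - 12*sqrt(5) /25,sqrt( 7 ),E,pi,sqrt( 11),sqrt (19), 64]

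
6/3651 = 2/1217=0.00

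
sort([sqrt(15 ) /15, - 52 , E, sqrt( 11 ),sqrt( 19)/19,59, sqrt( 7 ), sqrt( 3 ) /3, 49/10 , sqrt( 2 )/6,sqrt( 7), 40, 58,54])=[ - 52,sqrt (19 )/19,sqrt (2 )/6, sqrt( 15)/15, sqrt( 3)/3,sqrt( 7)  ,  sqrt(7 ) , E, sqrt( 11 ),49/10, 40,54, 58, 59]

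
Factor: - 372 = -2^2*3^1*31^1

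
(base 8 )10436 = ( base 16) 111e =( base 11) 3324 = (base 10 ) 4382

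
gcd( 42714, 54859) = 7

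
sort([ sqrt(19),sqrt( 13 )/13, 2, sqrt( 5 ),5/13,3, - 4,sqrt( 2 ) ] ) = [ - 4,sqrt( 13)/13,5/13, sqrt(2),2,sqrt ( 5 ),3, sqrt(19) ]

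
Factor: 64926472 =2^3 * 13^1 * 197^1 * 3169^1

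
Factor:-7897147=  - 7897147^1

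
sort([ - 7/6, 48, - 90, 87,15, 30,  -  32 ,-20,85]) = [ - 90 ,  -  32, - 20,  -  7/6,15,  30,48, 85,87 ]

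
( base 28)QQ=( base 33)ms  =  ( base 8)1362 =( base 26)130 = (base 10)754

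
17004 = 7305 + 9699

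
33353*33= 1100649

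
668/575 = 668/575  =  1.16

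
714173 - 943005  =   - 228832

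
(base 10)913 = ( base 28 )14h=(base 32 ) sh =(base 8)1621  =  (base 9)1224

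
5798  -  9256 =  - 3458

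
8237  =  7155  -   - 1082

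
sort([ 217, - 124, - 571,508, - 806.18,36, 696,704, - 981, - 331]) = [-981 , - 806.18 , - 571 , - 331, - 124,36, 217,508,  696 , 704]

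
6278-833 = 5445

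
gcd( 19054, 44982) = 14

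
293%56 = 13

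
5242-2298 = 2944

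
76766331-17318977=59447354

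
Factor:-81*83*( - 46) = 2^1*3^4 * 23^1*83^1 = 309258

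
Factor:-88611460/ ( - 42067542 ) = 2^1*3^ ( - 1)*5^1 *7^1*11^ (-1)*97^ (  -  1 )*6571^( - 1)*632939^1 = 44305730/21033771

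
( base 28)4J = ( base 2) 10000011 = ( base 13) a1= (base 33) 3W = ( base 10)131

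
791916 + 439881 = 1231797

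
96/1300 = 24/325 = 0.07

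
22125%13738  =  8387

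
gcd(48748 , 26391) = 1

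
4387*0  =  0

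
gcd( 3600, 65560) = 40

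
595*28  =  16660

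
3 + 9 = 12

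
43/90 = 43/90 = 0.48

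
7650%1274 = 6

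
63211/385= 164 + 71/385 = 164.18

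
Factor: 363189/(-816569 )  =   - 3^1 * 13^( - 1)  *  23^(-1 )*2731^( - 1)*121063^1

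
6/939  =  2/313 = 0.01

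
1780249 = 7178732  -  5398483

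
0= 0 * 8214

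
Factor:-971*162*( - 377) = 2^1*3^4*13^1*29^1*971^1 = 59302854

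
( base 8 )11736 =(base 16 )13DE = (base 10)5086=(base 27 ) 6QA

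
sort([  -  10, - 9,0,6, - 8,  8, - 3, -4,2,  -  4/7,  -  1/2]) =[ - 10, - 9, - 8, - 4, - 3, - 4/7, - 1/2,  0 , 2,  6,8 ]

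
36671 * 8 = 293368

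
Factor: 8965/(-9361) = -5^1*23^ ( - 1 )*37^( - 1) * 163^1 = - 815/851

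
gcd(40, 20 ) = 20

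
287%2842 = 287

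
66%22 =0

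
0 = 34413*0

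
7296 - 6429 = 867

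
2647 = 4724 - 2077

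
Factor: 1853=17^1*109^1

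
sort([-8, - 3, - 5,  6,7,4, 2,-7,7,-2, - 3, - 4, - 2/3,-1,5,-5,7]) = [ - 8, - 7,- 5, - 5, - 4,- 3, - 3,  -  2,-1, - 2/3,2,4,5,6,7,7,7]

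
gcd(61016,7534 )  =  2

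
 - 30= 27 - 57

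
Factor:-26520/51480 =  - 3^ ( - 1)*11^( - 1)*17^1= - 17/33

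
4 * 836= 3344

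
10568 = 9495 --1073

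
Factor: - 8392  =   - 2^3*1049^1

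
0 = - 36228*0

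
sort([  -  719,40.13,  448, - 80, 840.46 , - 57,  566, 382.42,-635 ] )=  [ - 719, - 635, - 80, - 57, 40.13, 382.42,448,566, 840.46]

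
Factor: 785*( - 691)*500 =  - 2^2*5^4*157^1*691^1=- 271217500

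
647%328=319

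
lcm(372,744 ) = 744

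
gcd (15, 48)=3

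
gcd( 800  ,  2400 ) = 800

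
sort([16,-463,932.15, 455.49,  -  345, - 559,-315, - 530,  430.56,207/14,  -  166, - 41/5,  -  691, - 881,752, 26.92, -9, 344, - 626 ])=[ - 881,-691, - 626, - 559, - 530, - 463,  -  345 , - 315, - 166 , - 9, - 41/5, 207/14,16, 26.92, 344, 430.56, 455.49, 752, 932.15 ]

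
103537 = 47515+56022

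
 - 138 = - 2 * 69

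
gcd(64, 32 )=32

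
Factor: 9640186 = 2^1*4820093^1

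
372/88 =93/22 = 4.23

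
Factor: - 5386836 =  - 2^2*3^1*7^1 * 13^1*4933^1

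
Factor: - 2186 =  - 2^1*1093^1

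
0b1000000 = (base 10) 64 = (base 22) 2K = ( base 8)100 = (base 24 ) 2G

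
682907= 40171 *17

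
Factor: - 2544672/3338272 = -79521/104321 = - 3^1*7^( - 2)*13^1*2039^1*2129^ ( - 1 ) 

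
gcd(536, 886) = 2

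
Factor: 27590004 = 2^2*3^3*13^1*43^1*457^1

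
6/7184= 3/3592 = 0.00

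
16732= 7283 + 9449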